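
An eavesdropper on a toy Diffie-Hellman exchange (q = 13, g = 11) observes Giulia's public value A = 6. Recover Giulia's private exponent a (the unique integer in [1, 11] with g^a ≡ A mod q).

Try successive powers of 11 modulo 13:
11^1 ≡ 11
11^2 ≡ 4
11^3 ≡ 5
11^4 ≡ 3
11^5 ≡ 7
11^6 ≡ 12
11^7 ≡ 2
11^8 ≡ 9
11^9 ≡ 8
11^10 ≡ 10
11^11 ≡ 6
Found: a = 11.

11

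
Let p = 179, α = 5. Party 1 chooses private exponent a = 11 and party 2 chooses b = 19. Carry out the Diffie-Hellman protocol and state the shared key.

Party 2 sends B = α^b mod p = 5^19 mod 179.
5^1 ≡ 5 (mod 179)
5^2 = (5^1)^2 ≡ 5^2 = 25 ≡ 25 (mod 179)
5^4 = (5^2)^2 ≡ 25^2 = 625 ≡ 88 (mod 179)
5^8 = (5^4)^2 ≡ 88^2 = 7744 ≡ 47 (mod 179)
5^16 = (5^8)^2 ≡ 47^2 = 2209 ≡ 61 (mod 179)
5^19 = 5^16 · 5^2 · 5^1 ≡ 61 · 25 · 5 ≡ 107 (mod 179).
So B = 107. Party 1 then computes K = B^a mod p = 107^11 mod 179.
107^1 ≡ 107 (mod 179)
107^2 = (107^1)^2 ≡ 107^2 = 11449 ≡ 172 (mod 179)
107^4 = (107^2)^2 ≡ 172^2 = 29584 ≡ 49 (mod 179)
107^8 = (107^4)^2 ≡ 49^2 = 2401 ≡ 74 (mod 179)
107^11 = 107^8 · 107^2 · 107^1 ≡ 74 · 172 · 107 ≡ 64 (mod 179).

64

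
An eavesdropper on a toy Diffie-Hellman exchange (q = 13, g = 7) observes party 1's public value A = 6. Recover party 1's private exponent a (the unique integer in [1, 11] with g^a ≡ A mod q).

Try successive powers of 7 modulo 13:
7^1 ≡ 7
7^2 ≡ 10
7^3 ≡ 5
7^4 ≡ 9
7^5 ≡ 11
7^6 ≡ 12
7^7 ≡ 6
Found: a = 7.

7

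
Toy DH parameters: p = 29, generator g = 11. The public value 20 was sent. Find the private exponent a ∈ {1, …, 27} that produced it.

20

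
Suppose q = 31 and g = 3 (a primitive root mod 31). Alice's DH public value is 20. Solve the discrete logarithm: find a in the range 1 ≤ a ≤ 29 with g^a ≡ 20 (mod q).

8

Try successive powers of 3 modulo 31:
3^1 ≡ 3
3^2 ≡ 9
3^3 ≡ 27
3^4 ≡ 19
3^5 ≡ 26
3^6 ≡ 16
3^7 ≡ 17
3^8 ≡ 20
Found: a = 8.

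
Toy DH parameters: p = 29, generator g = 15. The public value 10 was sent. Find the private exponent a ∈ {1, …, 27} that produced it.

Try successive powers of 15 modulo 29:
15^1 ≡ 15
15^2 ≡ 22
15^3 ≡ 11
15^4 ≡ 20
15^5 ≡ 10
Found: a = 5.

5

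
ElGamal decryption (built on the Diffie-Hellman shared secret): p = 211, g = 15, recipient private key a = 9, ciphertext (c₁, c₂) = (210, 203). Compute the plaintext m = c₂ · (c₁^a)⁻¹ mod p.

8

Shared mask s = c₁^a mod p = 210^9 mod 211.
210^1 ≡ 210 (mod 211)
210^2 = (210^1)^2 ≡ 210^2 = 44100 ≡ 1 (mod 211)
210^4 = (210^2)^2 ≡ 1^2 = 1 ≡ 1 (mod 211)
210^8 = (210^4)^2 ≡ 1^2 = 1 ≡ 1 (mod 211)
210^9 = 210^8 · 210^1 ≡ 1 · 210 ≡ 210 (mod 211).
So s = 210; s⁻¹ ≡ 210 (mod 211).
m = c₂ · s⁻¹ mod 211 = 203 · 210 mod 211 = 8.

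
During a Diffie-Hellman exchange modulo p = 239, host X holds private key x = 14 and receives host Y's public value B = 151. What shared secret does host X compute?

Shared key K = 151^14 mod 239.
151^1 ≡ 151 (mod 239)
151^2 = (151^1)^2 ≡ 151^2 = 22801 ≡ 96 (mod 239)
151^4 = (151^2)^2 ≡ 96^2 = 9216 ≡ 134 (mod 239)
151^8 = (151^4)^2 ≡ 134^2 = 17956 ≡ 31 (mod 239)
151^14 = 151^8 · 151^4 · 151^2 ≡ 31 · 134 · 96 ≡ 132 (mod 239).

132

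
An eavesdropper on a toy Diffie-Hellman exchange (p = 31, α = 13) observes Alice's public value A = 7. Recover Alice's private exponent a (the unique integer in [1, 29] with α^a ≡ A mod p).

8

Try successive powers of 13 modulo 31:
13^1 ≡ 13
13^2 ≡ 14
13^3 ≡ 27
13^4 ≡ 10
13^5 ≡ 6
13^6 ≡ 16
13^7 ≡ 22
13^8 ≡ 7
Found: a = 8.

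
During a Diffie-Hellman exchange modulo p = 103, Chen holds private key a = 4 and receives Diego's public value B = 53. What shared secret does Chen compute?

63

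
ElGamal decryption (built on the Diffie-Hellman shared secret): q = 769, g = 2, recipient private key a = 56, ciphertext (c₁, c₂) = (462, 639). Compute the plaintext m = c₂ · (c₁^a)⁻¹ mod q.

341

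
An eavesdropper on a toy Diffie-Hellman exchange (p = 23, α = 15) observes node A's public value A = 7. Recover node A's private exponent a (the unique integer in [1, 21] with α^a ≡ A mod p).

Try successive powers of 15 modulo 23:
15^1 ≡ 15
15^2 ≡ 18
15^3 ≡ 17
15^4 ≡ 2
15^5 ≡ 7
Found: a = 5.

5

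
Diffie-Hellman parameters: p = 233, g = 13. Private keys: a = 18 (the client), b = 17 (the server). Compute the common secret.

The client sends A = g^a mod p = 13^18 mod 233.
13^1 ≡ 13 (mod 233)
13^2 = (13^1)^2 ≡ 13^2 = 169 ≡ 169 (mod 233)
13^4 = (13^2)^2 ≡ 169^2 = 28561 ≡ 135 (mod 233)
13^8 = (13^4)^2 ≡ 135^2 = 18225 ≡ 51 (mod 233)
13^16 = (13^8)^2 ≡ 51^2 = 2601 ≡ 38 (mod 233)
13^18 = 13^16 · 13^2 ≡ 38 · 169 ≡ 131 (mod 233).
So A = 131. The server then computes K = A^b mod p = 131^17 mod 233.
131^1 ≡ 131 (mod 233)
131^2 = (131^1)^2 ≡ 131^2 = 17161 ≡ 152 (mod 233)
131^4 = (131^2)^2 ≡ 152^2 = 23104 ≡ 37 (mod 233)
131^8 = (131^4)^2 ≡ 37^2 = 1369 ≡ 204 (mod 233)
131^16 = (131^8)^2 ≡ 204^2 = 41616 ≡ 142 (mod 233)
131^17 = 131^16 · 131^1 ≡ 142 · 131 ≡ 195 (mod 233).

195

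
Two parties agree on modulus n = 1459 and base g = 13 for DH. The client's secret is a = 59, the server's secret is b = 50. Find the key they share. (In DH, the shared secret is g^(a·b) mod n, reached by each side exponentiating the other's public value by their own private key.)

1162

The client sends A = g^a mod n = 13^59 mod 1459.
13^1 ≡ 13 (mod 1459)
13^2 = (13^1)^2 ≡ 13^2 = 169 ≡ 169 (mod 1459)
13^4 = (13^2)^2 ≡ 169^2 = 28561 ≡ 840 (mod 1459)
13^8 = (13^4)^2 ≡ 840^2 = 705600 ≡ 903 (mod 1459)
13^16 = (13^8)^2 ≡ 903^2 = 815409 ≡ 1287 (mod 1459)
13^32 = (13^16)^2 ≡ 1287^2 = 1656369 ≡ 404 (mod 1459)
13^59 = 13^32 · 13^16 · 13^8 · 13^2 · 13^1 ≡ 404 · 1287 · 903 · 169 · 13 ≡ 1273 (mod 1459).
So A = 1273. The server then computes K = A^b mod n = 1273^50 mod 1459.
1273^1 ≡ 1273 (mod 1459)
1273^2 = (1273^1)^2 ≡ 1273^2 = 1620529 ≡ 1039 (mod 1459)
1273^4 = (1273^2)^2 ≡ 1039^2 = 1079521 ≡ 1320 (mod 1459)
1273^8 = (1273^4)^2 ≡ 1320^2 = 1742400 ≡ 354 (mod 1459)
1273^16 = (1273^8)^2 ≡ 354^2 = 125316 ≡ 1301 (mod 1459)
1273^32 = (1273^16)^2 ≡ 1301^2 = 1692601 ≡ 161 (mod 1459)
1273^50 = 1273^32 · 1273^16 · 1273^2 ≡ 161 · 1301 · 1039 ≡ 1162 (mod 1459).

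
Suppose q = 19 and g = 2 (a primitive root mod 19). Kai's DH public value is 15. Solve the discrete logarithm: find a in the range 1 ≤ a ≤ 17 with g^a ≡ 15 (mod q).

Try successive powers of 2 modulo 19:
2^1 ≡ 2
2^2 ≡ 4
2^3 ≡ 8
2^4 ≡ 16
2^5 ≡ 13
2^6 ≡ 7
2^7 ≡ 14
2^8 ≡ 9
2^9 ≡ 18
2^10 ≡ 17
2^11 ≡ 15
Found: a = 11.

11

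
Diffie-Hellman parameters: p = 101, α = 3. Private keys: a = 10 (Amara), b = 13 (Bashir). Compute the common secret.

Amara sends A = α^a mod p = 3^10 mod 101.
3^1 ≡ 3 (mod 101)
3^2 = (3^1)^2 ≡ 3^2 = 9 ≡ 9 (mod 101)
3^4 = (3^2)^2 ≡ 9^2 = 81 ≡ 81 (mod 101)
3^8 = (3^4)^2 ≡ 81^2 = 6561 ≡ 97 (mod 101)
3^10 = 3^8 · 3^2 ≡ 97 · 9 ≡ 65 (mod 101).
So A = 65. Bashir then computes K = A^b mod p = 65^13 mod 101.
65^1 ≡ 65 (mod 101)
65^2 = (65^1)^2 ≡ 65^2 = 4225 ≡ 84 (mod 101)
65^4 = (65^2)^2 ≡ 84^2 = 7056 ≡ 87 (mod 101)
65^8 = (65^4)^2 ≡ 87^2 = 7569 ≡ 95 (mod 101)
65^13 = 65^8 · 65^4 · 65^1 ≡ 95 · 87 · 65 ≡ 6 (mod 101).

6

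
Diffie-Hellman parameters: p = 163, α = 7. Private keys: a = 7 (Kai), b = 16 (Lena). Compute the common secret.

56

Kai sends A = α^a mod p = 7^7 mod 163.
7^1 ≡ 7 (mod 163)
7^2 = (7^1)^2 ≡ 7^2 = 49 ≡ 49 (mod 163)
7^4 = (7^2)^2 ≡ 49^2 = 2401 ≡ 119 (mod 163)
7^7 = 7^4 · 7^2 · 7^1 ≡ 119 · 49 · 7 ≡ 67 (mod 163).
So A = 67. Lena then computes K = A^b mod p = 67^16 mod 163.
67^1 ≡ 67 (mod 163)
67^2 = (67^1)^2 ≡ 67^2 = 4489 ≡ 88 (mod 163)
67^4 = (67^2)^2 ≡ 88^2 = 7744 ≡ 83 (mod 163)
67^8 = (67^4)^2 ≡ 83^2 = 6889 ≡ 43 (mod 163)
67^16 = (67^8)^2 ≡ 43^2 = 1849 ≡ 56 (mod 163)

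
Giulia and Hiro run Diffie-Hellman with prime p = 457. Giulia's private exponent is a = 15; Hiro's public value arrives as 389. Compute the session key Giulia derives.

Shared key K = 389^15 mod 457.
389^1 ≡ 389 (mod 457)
389^2 = (389^1)^2 ≡ 389^2 = 151321 ≡ 54 (mod 457)
389^4 = (389^2)^2 ≡ 54^2 = 2916 ≡ 174 (mod 457)
389^8 = (389^4)^2 ≡ 174^2 = 30276 ≡ 114 (mod 457)
389^15 = 389^8 · 389^4 · 389^2 · 389^1 ≡ 114 · 174 · 54 · 389 ≡ 239 (mod 457).

239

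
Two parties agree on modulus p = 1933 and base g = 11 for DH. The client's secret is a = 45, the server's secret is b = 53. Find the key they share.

612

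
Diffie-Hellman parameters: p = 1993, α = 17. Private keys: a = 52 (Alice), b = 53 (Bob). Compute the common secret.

Bob sends B = α^b mod p = 17^53 mod 1993.
17^1 ≡ 17 (mod 1993)
17^2 = (17^1)^2 ≡ 17^2 = 289 ≡ 289 (mod 1993)
17^4 = (17^2)^2 ≡ 289^2 = 83521 ≡ 1808 (mod 1993)
17^8 = (17^4)^2 ≡ 1808^2 = 3268864 ≡ 344 (mod 1993)
17^16 = (17^8)^2 ≡ 344^2 = 118336 ≡ 749 (mod 1993)
17^32 = (17^16)^2 ≡ 749^2 = 561001 ≡ 968 (mod 1993)
17^53 = 17^32 · 17^16 · 17^4 · 17^1 ≡ 968 · 749 · 1808 · 17 ≡ 1534 (mod 1993).
So B = 1534. Alice then computes K = B^a mod p = 1534^52 mod 1993.
1534^1 ≡ 1534 (mod 1993)
1534^2 = (1534^1)^2 ≡ 1534^2 = 2353156 ≡ 1416 (mod 1993)
1534^4 = (1534^2)^2 ≡ 1416^2 = 2005056 ≡ 98 (mod 1993)
1534^8 = (1534^4)^2 ≡ 98^2 = 9604 ≡ 1632 (mod 1993)
1534^16 = (1534^8)^2 ≡ 1632^2 = 2663424 ≡ 776 (mod 1993)
1534^32 = (1534^16)^2 ≡ 776^2 = 602176 ≡ 290 (mod 1993)
1534^52 = 1534^32 · 1534^16 · 1534^4 ≡ 290 · 776 · 98 ≡ 1375 (mod 1993).

1375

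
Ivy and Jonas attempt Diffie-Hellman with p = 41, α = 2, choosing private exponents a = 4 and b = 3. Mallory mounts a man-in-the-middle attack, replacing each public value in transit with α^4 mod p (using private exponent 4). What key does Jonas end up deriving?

Jonas receives Mallory's public value M = 2^4 mod 41 instead of the honest one.
2^1 ≡ 2 (mod 41)
2^2 = (2^1)^2 ≡ 2^2 = 4 ≡ 4 (mod 41)
2^4 = (2^2)^2 ≡ 4^2 = 16 ≡ 16 (mod 41)
So M = 16. Jonas computes K = M^3 mod 41.
16^1 ≡ 16 (mod 41)
16^2 = (16^1)^2 ≡ 16^2 = 256 ≡ 10 (mod 41)
16^3 = 16^2 · 16^1 ≡ 10 · 16 ≡ 37 (mod 41).

37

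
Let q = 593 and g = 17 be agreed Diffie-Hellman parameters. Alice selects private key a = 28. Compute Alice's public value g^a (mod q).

445

Public value = 17^28 (mod 593).
17^1 ≡ 17 (mod 593)
17^2 = (17^1)^2 ≡ 17^2 = 289 ≡ 289 (mod 593)
17^4 = (17^2)^2 ≡ 289^2 = 83521 ≡ 501 (mod 593)
17^8 = (17^4)^2 ≡ 501^2 = 251001 ≡ 162 (mod 593)
17^16 = (17^8)^2 ≡ 162^2 = 26244 ≡ 152 (mod 593)
17^28 = 17^16 · 17^8 · 17^4 ≡ 152 · 162 · 501 ≡ 445 (mod 593).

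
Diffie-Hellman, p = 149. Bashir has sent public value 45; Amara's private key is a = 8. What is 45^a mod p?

Shared key K = 45^8 mod 149.
45^1 ≡ 45 (mod 149)
45^2 = (45^1)^2 ≡ 45^2 = 2025 ≡ 88 (mod 149)
45^4 = (45^2)^2 ≡ 88^2 = 7744 ≡ 145 (mod 149)
45^8 = (45^4)^2 ≡ 145^2 = 21025 ≡ 16 (mod 149)

16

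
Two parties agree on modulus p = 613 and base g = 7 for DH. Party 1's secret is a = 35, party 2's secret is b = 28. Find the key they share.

Party 2 sends B = g^b mod p = 7^28 mod 613.
7^1 ≡ 7 (mod 613)
7^2 = (7^1)^2 ≡ 7^2 = 49 ≡ 49 (mod 613)
7^4 = (7^2)^2 ≡ 49^2 = 2401 ≡ 562 (mod 613)
7^8 = (7^4)^2 ≡ 562^2 = 315844 ≡ 149 (mod 613)
7^16 = (7^8)^2 ≡ 149^2 = 22201 ≡ 133 (mod 613)
7^28 = 7^16 · 7^8 · 7^4 ≡ 133 · 149 · 562 ≡ 170 (mod 613).
So B = 170. Party 1 then computes K = B^a mod p = 170^35 mod 613.
170^1 ≡ 170 (mod 613)
170^2 = (170^1)^2 ≡ 170^2 = 28900 ≡ 89 (mod 613)
170^4 = (170^2)^2 ≡ 89^2 = 7921 ≡ 565 (mod 613)
170^8 = (170^4)^2 ≡ 565^2 = 319225 ≡ 465 (mod 613)
170^16 = (170^8)^2 ≡ 465^2 = 216225 ≡ 449 (mod 613)
170^32 = (170^16)^2 ≡ 449^2 = 201601 ≡ 537 (mod 613)
170^35 = 170^32 · 170^2 · 170^1 ≡ 537 · 89 · 170 ≡ 108 (mod 613).

108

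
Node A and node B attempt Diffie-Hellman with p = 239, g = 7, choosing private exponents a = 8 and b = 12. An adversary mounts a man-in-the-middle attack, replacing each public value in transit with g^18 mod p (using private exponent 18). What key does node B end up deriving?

165

Node B receives an adversary's public value M = 7^18 mod 239 instead of the honest one.
7^1 ≡ 7 (mod 239)
7^2 = (7^1)^2 ≡ 7^2 = 49 ≡ 49 (mod 239)
7^4 = (7^2)^2 ≡ 49^2 = 2401 ≡ 11 (mod 239)
7^8 = (7^4)^2 ≡ 11^2 = 121 ≡ 121 (mod 239)
7^16 = (7^8)^2 ≡ 121^2 = 14641 ≡ 62 (mod 239)
7^18 = 7^16 · 7^2 ≡ 62 · 49 ≡ 170 (mod 239).
So M = 170. Node B computes K = M^12 mod 239.
170^1 ≡ 170 (mod 239)
170^2 = (170^1)^2 ≡ 170^2 = 28900 ≡ 220 (mod 239)
170^4 = (170^2)^2 ≡ 220^2 = 48400 ≡ 122 (mod 239)
170^8 = (170^4)^2 ≡ 122^2 = 14884 ≡ 66 (mod 239)
170^12 = 170^8 · 170^4 ≡ 66 · 122 ≡ 165 (mod 239).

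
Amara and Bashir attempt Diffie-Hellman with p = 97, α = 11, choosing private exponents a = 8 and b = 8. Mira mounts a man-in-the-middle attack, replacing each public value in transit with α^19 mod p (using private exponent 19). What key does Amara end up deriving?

36

Amara receives Mira's public value M = 11^19 mod 97 instead of the honest one.
11^1 ≡ 11 (mod 97)
11^2 = (11^1)^2 ≡ 11^2 = 121 ≡ 24 (mod 97)
11^4 = (11^2)^2 ≡ 24^2 = 576 ≡ 91 (mod 97)
11^8 = (11^4)^2 ≡ 91^2 = 8281 ≡ 36 (mod 97)
11^16 = (11^8)^2 ≡ 36^2 = 1296 ≡ 35 (mod 97)
11^19 = 11^16 · 11^2 · 11^1 ≡ 35 · 24 · 11 ≡ 25 (mod 97).
So M = 25. Amara computes K = M^8 mod 97.
25^1 ≡ 25 (mod 97)
25^2 = (25^1)^2 ≡ 25^2 = 625 ≡ 43 (mod 97)
25^4 = (25^2)^2 ≡ 43^2 = 1849 ≡ 6 (mod 97)
25^8 = (25^4)^2 ≡ 6^2 = 36 ≡ 36 (mod 97)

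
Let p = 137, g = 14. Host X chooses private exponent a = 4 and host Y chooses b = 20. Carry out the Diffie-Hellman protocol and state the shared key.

119

Host X sends A = g^a mod p = 14^4 mod 137.
14^1 ≡ 14 (mod 137)
14^2 = (14^1)^2 ≡ 14^2 = 196 ≡ 59 (mod 137)
14^4 = (14^2)^2 ≡ 59^2 = 3481 ≡ 56 (mod 137)
So A = 56. Host Y then computes K = A^b mod p = 56^20 mod 137.
56^1 ≡ 56 (mod 137)
56^2 = (56^1)^2 ≡ 56^2 = 3136 ≡ 122 (mod 137)
56^4 = (56^2)^2 ≡ 122^2 = 14884 ≡ 88 (mod 137)
56^8 = (56^4)^2 ≡ 88^2 = 7744 ≡ 72 (mod 137)
56^16 = (56^8)^2 ≡ 72^2 = 5184 ≡ 115 (mod 137)
56^20 = 56^16 · 56^4 ≡ 115 · 88 ≡ 119 (mod 137).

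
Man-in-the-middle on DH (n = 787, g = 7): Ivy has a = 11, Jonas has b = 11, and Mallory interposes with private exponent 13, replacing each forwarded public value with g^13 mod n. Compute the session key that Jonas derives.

Jonas receives Mallory's public value M = 7^13 mod 787 instead of the honest one.
7^1 ≡ 7 (mod 787)
7^2 = (7^1)^2 ≡ 7^2 = 49 ≡ 49 (mod 787)
7^4 = (7^2)^2 ≡ 49^2 = 2401 ≡ 40 (mod 787)
7^8 = (7^4)^2 ≡ 40^2 = 1600 ≡ 26 (mod 787)
7^13 = 7^8 · 7^4 · 7^1 ≡ 26 · 40 · 7 ≡ 197 (mod 787).
So M = 197. Jonas computes K = M^11 mod 787.
197^1 ≡ 197 (mod 787)
197^2 = (197^1)^2 ≡ 197^2 = 38809 ≡ 246 (mod 787)
197^4 = (197^2)^2 ≡ 246^2 = 60516 ≡ 704 (mod 787)
197^8 = (197^4)^2 ≡ 704^2 = 495616 ≡ 593 (mod 787)
197^11 = 197^8 · 197^2 · 197^1 ≡ 593 · 246 · 197 ≡ 661 (mod 787).

661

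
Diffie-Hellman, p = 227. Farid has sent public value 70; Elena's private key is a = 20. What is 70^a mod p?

Shared key K = 70^20 mod 227.
70^1 ≡ 70 (mod 227)
70^2 = (70^1)^2 ≡ 70^2 = 4900 ≡ 133 (mod 227)
70^4 = (70^2)^2 ≡ 133^2 = 17689 ≡ 210 (mod 227)
70^8 = (70^4)^2 ≡ 210^2 = 44100 ≡ 62 (mod 227)
70^16 = (70^8)^2 ≡ 62^2 = 3844 ≡ 212 (mod 227)
70^20 = 70^16 · 70^4 ≡ 212 · 210 ≡ 28 (mod 227).

28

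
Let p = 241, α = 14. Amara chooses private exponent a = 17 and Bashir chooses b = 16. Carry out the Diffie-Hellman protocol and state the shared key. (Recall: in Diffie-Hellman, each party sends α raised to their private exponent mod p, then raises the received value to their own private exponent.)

119

Bashir sends B = α^b mod p = 14^16 mod 241.
14^1 ≡ 14 (mod 241)
14^2 = (14^1)^2 ≡ 14^2 = 196 ≡ 196 (mod 241)
14^4 = (14^2)^2 ≡ 196^2 = 38416 ≡ 97 (mod 241)
14^8 = (14^4)^2 ≡ 97^2 = 9409 ≡ 10 (mod 241)
14^16 = (14^8)^2 ≡ 10^2 = 100 ≡ 100 (mod 241)
So B = 100. Amara then computes K = B^a mod p = 100^17 mod 241.
100^1 ≡ 100 (mod 241)
100^2 = (100^1)^2 ≡ 100^2 = 10000 ≡ 119 (mod 241)
100^4 = (100^2)^2 ≡ 119^2 = 14161 ≡ 183 (mod 241)
100^8 = (100^4)^2 ≡ 183^2 = 33489 ≡ 231 (mod 241)
100^16 = (100^8)^2 ≡ 231^2 = 53361 ≡ 100 (mod 241)
100^17 = 100^16 · 100^1 ≡ 100 · 100 ≡ 119 (mod 241).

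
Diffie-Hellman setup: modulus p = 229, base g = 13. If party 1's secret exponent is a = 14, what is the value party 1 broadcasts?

Public value = 13^14 mod 229.
13^1 ≡ 13 (mod 229)
13^2 = (13^1)^2 ≡ 13^2 = 169 ≡ 169 (mod 229)
13^4 = (13^2)^2 ≡ 169^2 = 28561 ≡ 165 (mod 229)
13^8 = (13^4)^2 ≡ 165^2 = 27225 ≡ 203 (mod 229)
13^14 = 13^8 · 13^4 · 13^2 ≡ 203 · 165 · 169 ≡ 4 (mod 229).

4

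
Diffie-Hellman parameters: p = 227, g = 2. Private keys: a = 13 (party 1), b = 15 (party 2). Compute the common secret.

178

Party 2 sends B = g^b mod p = 2^15 mod 227.
2^1 ≡ 2 (mod 227)
2^2 = (2^1)^2 ≡ 2^2 = 4 ≡ 4 (mod 227)
2^4 = (2^2)^2 ≡ 4^2 = 16 ≡ 16 (mod 227)
2^8 = (2^4)^2 ≡ 16^2 = 256 ≡ 29 (mod 227)
2^15 = 2^8 · 2^4 · 2^2 · 2^1 ≡ 29 · 16 · 4 · 2 ≡ 80 (mod 227).
So B = 80. Party 1 then computes K = B^a mod p = 80^13 mod 227.
80^1 ≡ 80 (mod 227)
80^2 = (80^1)^2 ≡ 80^2 = 6400 ≡ 44 (mod 227)
80^4 = (80^2)^2 ≡ 44^2 = 1936 ≡ 120 (mod 227)
80^8 = (80^4)^2 ≡ 120^2 = 14400 ≡ 99 (mod 227)
80^13 = 80^8 · 80^4 · 80^1 ≡ 99 · 120 · 80 ≡ 178 (mod 227).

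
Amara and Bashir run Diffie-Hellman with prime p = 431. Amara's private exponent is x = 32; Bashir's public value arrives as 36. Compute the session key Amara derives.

Shared key K = 36^32 mod 431.
36^1 ≡ 36 (mod 431)
36^2 = (36^1)^2 ≡ 36^2 = 1296 ≡ 3 (mod 431)
36^4 = (36^2)^2 ≡ 3^2 = 9 ≡ 9 (mod 431)
36^8 = (36^4)^2 ≡ 9^2 = 81 ≡ 81 (mod 431)
36^16 = (36^8)^2 ≡ 81^2 = 6561 ≡ 96 (mod 431)
36^32 = (36^16)^2 ≡ 96^2 = 9216 ≡ 165 (mod 431)

165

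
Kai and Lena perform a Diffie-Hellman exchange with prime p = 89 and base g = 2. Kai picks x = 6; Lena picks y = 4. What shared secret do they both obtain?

Lena sends B = g^y mod p = 2^4 mod 89.
2^1 ≡ 2 (mod 89)
2^2 = (2^1)^2 ≡ 2^2 = 4 ≡ 4 (mod 89)
2^4 = (2^2)^2 ≡ 4^2 = 16 ≡ 16 (mod 89)
So B = 16. Kai then computes K = B^x mod p = 16^6 mod 89.
16^1 ≡ 16 (mod 89)
16^2 = (16^1)^2 ≡ 16^2 = 256 ≡ 78 (mod 89)
16^4 = (16^2)^2 ≡ 78^2 = 6084 ≡ 32 (mod 89)
16^6 = 16^4 · 16^2 ≡ 32 · 78 ≡ 4 (mod 89).

4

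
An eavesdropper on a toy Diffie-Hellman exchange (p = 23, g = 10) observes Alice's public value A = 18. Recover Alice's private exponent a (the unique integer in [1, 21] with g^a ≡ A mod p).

4

Try successive powers of 10 modulo 23:
10^1 ≡ 10
10^2 ≡ 8
10^3 ≡ 11
10^4 ≡ 18
Found: a = 4.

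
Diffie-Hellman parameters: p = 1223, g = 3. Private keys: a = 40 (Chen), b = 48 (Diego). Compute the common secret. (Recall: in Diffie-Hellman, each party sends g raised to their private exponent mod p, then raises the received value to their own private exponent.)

Diego sends B = g^b mod p = 3^48 mod 1223.
3^1 ≡ 3 (mod 1223)
3^2 = (3^1)^2 ≡ 3^2 = 9 ≡ 9 (mod 1223)
3^4 = (3^2)^2 ≡ 9^2 = 81 ≡ 81 (mod 1223)
3^8 = (3^4)^2 ≡ 81^2 = 6561 ≡ 446 (mod 1223)
3^16 = (3^8)^2 ≡ 446^2 = 198916 ≡ 790 (mod 1223)
3^32 = (3^16)^2 ≡ 790^2 = 624100 ≡ 370 (mod 1223)
3^48 = 3^32 · 3^16 ≡ 370 · 790 ≡ 3 (mod 1223).
So B = 3. Chen then computes K = B^a mod p = 3^40 mod 1223.
3^1 ≡ 3 (mod 1223)
3^2 = (3^1)^2 ≡ 3^2 = 9 ≡ 9 (mod 1223)
3^4 = (3^2)^2 ≡ 9^2 = 81 ≡ 81 (mod 1223)
3^8 = (3^4)^2 ≡ 81^2 = 6561 ≡ 446 (mod 1223)
3^16 = (3^8)^2 ≡ 446^2 = 198916 ≡ 790 (mod 1223)
3^32 = (3^16)^2 ≡ 790^2 = 624100 ≡ 370 (mod 1223)
3^40 = 3^32 · 3^8 ≡ 370 · 446 ≡ 1138 (mod 1223).

1138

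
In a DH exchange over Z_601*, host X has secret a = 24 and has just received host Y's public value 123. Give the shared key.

64

Shared key K = 123^24 mod 601.
123^1 ≡ 123 (mod 601)
123^2 = (123^1)^2 ≡ 123^2 = 15129 ≡ 104 (mod 601)
123^4 = (123^2)^2 ≡ 104^2 = 10816 ≡ 599 (mod 601)
123^8 = (123^4)^2 ≡ 599^2 = 358801 ≡ 4 (mod 601)
123^16 = (123^8)^2 ≡ 4^2 = 16 ≡ 16 (mod 601)
123^24 = 123^16 · 123^8 ≡ 16 · 4 ≡ 64 (mod 601).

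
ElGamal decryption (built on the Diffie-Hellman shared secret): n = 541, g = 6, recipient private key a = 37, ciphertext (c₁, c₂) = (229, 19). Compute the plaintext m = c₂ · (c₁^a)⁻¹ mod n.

345

Shared mask s = c₁^a mod n = 229^37 mod 541.
229^1 ≡ 229 (mod 541)
229^2 = (229^1)^2 ≡ 229^2 = 52441 ≡ 505 (mod 541)
229^4 = (229^2)^2 ≡ 505^2 = 255025 ≡ 214 (mod 541)
229^8 = (229^4)^2 ≡ 214^2 = 45796 ≡ 352 (mod 541)
229^16 = (229^8)^2 ≡ 352^2 = 123904 ≡ 15 (mod 541)
229^32 = (229^16)^2 ≡ 15^2 = 225 ≡ 225 (mod 541)
229^37 = 229^32 · 229^4 · 229^1 ≡ 225 · 214 · 229 ≡ 229 (mod 541).
So s = 229; s⁻¹ ≡ 189 (mod 541).
m = c₂ · s⁻¹ mod 541 = 19 · 189 mod 541 = 345.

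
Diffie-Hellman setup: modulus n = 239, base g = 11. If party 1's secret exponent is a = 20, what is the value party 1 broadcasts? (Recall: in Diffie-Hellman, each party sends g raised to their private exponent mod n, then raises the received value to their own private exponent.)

Public value = 11^20 mod 239.
11^1 ≡ 11 (mod 239)
11^2 = (11^1)^2 ≡ 11^2 = 121 ≡ 121 (mod 239)
11^4 = (11^2)^2 ≡ 121^2 = 14641 ≡ 62 (mod 239)
11^8 = (11^4)^2 ≡ 62^2 = 3844 ≡ 20 (mod 239)
11^16 = (11^8)^2 ≡ 20^2 = 400 ≡ 161 (mod 239)
11^20 = 11^16 · 11^4 ≡ 161 · 62 ≡ 183 (mod 239).

183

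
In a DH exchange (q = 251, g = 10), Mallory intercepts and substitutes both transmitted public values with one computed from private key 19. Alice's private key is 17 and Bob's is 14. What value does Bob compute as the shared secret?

51

Bob receives Mallory's public value M = 10^19 mod 251 instead of the honest one.
10^1 ≡ 10 (mod 251)
10^2 = (10^1)^2 ≡ 10^2 = 100 ≡ 100 (mod 251)
10^4 = (10^2)^2 ≡ 100^2 = 10000 ≡ 211 (mod 251)
10^8 = (10^4)^2 ≡ 211^2 = 44521 ≡ 94 (mod 251)
10^16 = (10^8)^2 ≡ 94^2 = 8836 ≡ 51 (mod 251)
10^19 = 10^16 · 10^2 · 10^1 ≡ 51 · 100 · 10 ≡ 47 (mod 251).
So M = 47. Bob computes K = M^14 mod 251.
47^1 ≡ 47 (mod 251)
47^2 = (47^1)^2 ≡ 47^2 = 2209 ≡ 201 (mod 251)
47^4 = (47^2)^2 ≡ 201^2 = 40401 ≡ 241 (mod 251)
47^8 = (47^4)^2 ≡ 241^2 = 58081 ≡ 100 (mod 251)
47^14 = 47^8 · 47^4 · 47^2 ≡ 100 · 241 · 201 ≡ 51 (mod 251).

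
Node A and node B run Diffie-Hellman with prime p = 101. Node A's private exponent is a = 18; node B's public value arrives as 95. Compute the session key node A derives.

Shared key K = 95^18 mod 101.
95^1 ≡ 95 (mod 101)
95^2 = (95^1)^2 ≡ 95^2 = 9025 ≡ 36 (mod 101)
95^4 = (95^2)^2 ≡ 36^2 = 1296 ≡ 84 (mod 101)
95^8 = (95^4)^2 ≡ 84^2 = 7056 ≡ 87 (mod 101)
95^16 = (95^8)^2 ≡ 87^2 = 7569 ≡ 95 (mod 101)
95^18 = 95^16 · 95^2 ≡ 95 · 36 ≡ 87 (mod 101).

87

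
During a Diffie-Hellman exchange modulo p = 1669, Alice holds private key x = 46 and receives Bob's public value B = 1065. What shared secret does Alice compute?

544

Shared key K = 1065^46 mod 1669.
1065^1 ≡ 1065 (mod 1669)
1065^2 = (1065^1)^2 ≡ 1065^2 = 1134225 ≡ 974 (mod 1669)
1065^4 = (1065^2)^2 ≡ 974^2 = 948676 ≡ 684 (mod 1669)
1065^8 = (1065^4)^2 ≡ 684^2 = 467856 ≡ 536 (mod 1669)
1065^16 = (1065^8)^2 ≡ 536^2 = 287296 ≡ 228 (mod 1669)
1065^32 = (1065^16)^2 ≡ 228^2 = 51984 ≡ 245 (mod 1669)
1065^46 = 1065^32 · 1065^8 · 1065^4 · 1065^2 ≡ 245 · 536 · 684 · 974 ≡ 544 (mod 1669).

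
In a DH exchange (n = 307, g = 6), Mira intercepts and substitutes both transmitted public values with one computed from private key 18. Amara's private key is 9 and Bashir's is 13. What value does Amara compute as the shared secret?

114

Amara receives Mira's public value M = 6^18 mod 307 instead of the honest one.
6^1 ≡ 6 (mod 307)
6^2 = (6^1)^2 ≡ 6^2 = 36 ≡ 36 (mod 307)
6^4 = (6^2)^2 ≡ 36^2 = 1296 ≡ 68 (mod 307)
6^8 = (6^4)^2 ≡ 68^2 = 4624 ≡ 19 (mod 307)
6^16 = (6^8)^2 ≡ 19^2 = 361 ≡ 54 (mod 307)
6^18 = 6^16 · 6^2 ≡ 54 · 36 ≡ 102 (mod 307).
So M = 102. Amara computes K = M^9 mod 307.
102^1 ≡ 102 (mod 307)
102^2 = (102^1)^2 ≡ 102^2 = 10404 ≡ 273 (mod 307)
102^4 = (102^2)^2 ≡ 273^2 = 74529 ≡ 235 (mod 307)
102^8 = (102^4)^2 ≡ 235^2 = 55225 ≡ 272 (mod 307)
102^9 = 102^8 · 102^1 ≡ 272 · 102 ≡ 114 (mod 307).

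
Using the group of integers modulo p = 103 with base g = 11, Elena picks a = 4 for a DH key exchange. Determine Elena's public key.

Public value = 11^4 (mod 103).
11^1 ≡ 11 (mod 103)
11^2 = (11^1)^2 ≡ 11^2 = 121 ≡ 18 (mod 103)
11^4 = (11^2)^2 ≡ 18^2 = 324 ≡ 15 (mod 103)

15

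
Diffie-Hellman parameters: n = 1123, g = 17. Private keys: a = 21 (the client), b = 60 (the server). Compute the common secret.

683

The client sends A = g^a mod n = 17^21 mod 1123.
17^1 ≡ 17 (mod 1123)
17^2 = (17^1)^2 ≡ 17^2 = 289 ≡ 289 (mod 1123)
17^4 = (17^2)^2 ≡ 289^2 = 83521 ≡ 419 (mod 1123)
17^8 = (17^4)^2 ≡ 419^2 = 175561 ≡ 373 (mod 1123)
17^16 = (17^8)^2 ≡ 373^2 = 139129 ≡ 1000 (mod 1123)
17^21 = 17^16 · 17^4 · 17^1 ≡ 1000 · 419 · 17 ≡ 934 (mod 1123).
So A = 934. The server then computes K = A^b mod n = 934^60 mod 1123.
934^1 ≡ 934 (mod 1123)
934^2 = (934^1)^2 ≡ 934^2 = 872356 ≡ 908 (mod 1123)
934^4 = (934^2)^2 ≡ 908^2 = 824464 ≡ 182 (mod 1123)
934^8 = (934^4)^2 ≡ 182^2 = 33124 ≡ 557 (mod 1123)
934^16 = (934^8)^2 ≡ 557^2 = 310249 ≡ 301 (mod 1123)
934^32 = (934^16)^2 ≡ 301^2 = 90601 ≡ 761 (mod 1123)
934^60 = 934^32 · 934^16 · 934^8 · 934^4 ≡ 761 · 301 · 557 · 182 ≡ 683 (mod 1123).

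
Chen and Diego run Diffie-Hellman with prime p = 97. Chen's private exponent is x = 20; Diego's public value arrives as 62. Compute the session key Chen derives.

Shared key K = 62^20 mod 97.
62^1 ≡ 62 (mod 97)
62^2 = (62^1)^2 ≡ 62^2 = 3844 ≡ 61 (mod 97)
62^4 = (62^2)^2 ≡ 61^2 = 3721 ≡ 35 (mod 97)
62^8 = (62^4)^2 ≡ 35^2 = 1225 ≡ 61 (mod 97)
62^16 = (62^8)^2 ≡ 61^2 = 3721 ≡ 35 (mod 97)
62^20 = 62^16 · 62^4 ≡ 35 · 35 ≡ 61 (mod 97).

61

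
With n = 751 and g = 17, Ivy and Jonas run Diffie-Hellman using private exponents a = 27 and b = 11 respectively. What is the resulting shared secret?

Jonas sends B = g^b mod n = 17^11 mod 751.
17^1 ≡ 17 (mod 751)
17^2 = (17^1)^2 ≡ 17^2 = 289 ≡ 289 (mod 751)
17^4 = (17^2)^2 ≡ 289^2 = 83521 ≡ 160 (mod 751)
17^8 = (17^4)^2 ≡ 160^2 = 25600 ≡ 66 (mod 751)
17^11 = 17^8 · 17^2 · 17^1 ≡ 66 · 289 · 17 ≡ 577 (mod 751).
So B = 577. Ivy then computes K = B^a mod n = 577^27 mod 751.
577^1 ≡ 577 (mod 751)
577^2 = (577^1)^2 ≡ 577^2 = 332929 ≡ 236 (mod 751)
577^4 = (577^2)^2 ≡ 236^2 = 55696 ≡ 122 (mod 751)
577^8 = (577^4)^2 ≡ 122^2 = 14884 ≡ 615 (mod 751)
577^16 = (577^8)^2 ≡ 615^2 = 378225 ≡ 472 (mod 751)
577^27 = 577^16 · 577^8 · 577^2 · 577^1 ≡ 472 · 615 · 236 · 577 ≡ 328 (mod 751).

328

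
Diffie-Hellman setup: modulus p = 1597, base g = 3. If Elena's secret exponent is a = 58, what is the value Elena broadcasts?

3

Public value = 3^58 mod 1597.
3^1 ≡ 3 (mod 1597)
3^2 = (3^1)^2 ≡ 3^2 = 9 ≡ 9 (mod 1597)
3^4 = (3^2)^2 ≡ 9^2 = 81 ≡ 81 (mod 1597)
3^8 = (3^4)^2 ≡ 81^2 = 6561 ≡ 173 (mod 1597)
3^16 = (3^8)^2 ≡ 173^2 = 29929 ≡ 1183 (mod 1597)
3^32 = (3^16)^2 ≡ 1183^2 = 1399489 ≡ 517 (mod 1597)
3^58 = 3^32 · 3^16 · 3^8 · 3^2 ≡ 517 · 1183 · 173 · 9 ≡ 3 (mod 1597).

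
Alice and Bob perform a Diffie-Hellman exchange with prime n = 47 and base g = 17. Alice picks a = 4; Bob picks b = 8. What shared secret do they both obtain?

Alice sends A = g^a mod n = 17^4 mod 47.
17^1 ≡ 17 (mod 47)
17^2 = (17^1)^2 ≡ 17^2 = 289 ≡ 7 (mod 47)
17^4 = (17^2)^2 ≡ 7^2 = 49 ≡ 2 (mod 47)
So A = 2. Bob then computes K = A^b mod n = 2^8 mod 47.
2^1 ≡ 2 (mod 47)
2^2 = (2^1)^2 ≡ 2^2 = 4 ≡ 4 (mod 47)
2^4 = (2^2)^2 ≡ 4^2 = 16 ≡ 16 (mod 47)
2^8 = (2^4)^2 ≡ 16^2 = 256 ≡ 21 (mod 47)

21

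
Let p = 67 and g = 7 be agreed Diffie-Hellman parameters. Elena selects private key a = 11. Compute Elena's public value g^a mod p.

Public value = 7^11 mod 67.
7^1 ≡ 7 (mod 67)
7^2 = (7^1)^2 ≡ 7^2 = 49 ≡ 49 (mod 67)
7^4 = (7^2)^2 ≡ 49^2 = 2401 ≡ 56 (mod 67)
7^8 = (7^4)^2 ≡ 56^2 = 3136 ≡ 54 (mod 67)
7^11 = 7^8 · 7^2 · 7^1 ≡ 54 · 49 · 7 ≡ 30 (mod 67).

30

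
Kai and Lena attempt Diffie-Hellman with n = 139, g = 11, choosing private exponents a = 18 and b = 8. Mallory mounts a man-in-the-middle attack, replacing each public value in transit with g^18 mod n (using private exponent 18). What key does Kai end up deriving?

Kai receives Mallory's public value M = 11^18 mod 139 instead of the honest one.
11^1 ≡ 11 (mod 139)
11^2 = (11^1)^2 ≡ 11^2 = 121 ≡ 121 (mod 139)
11^4 = (11^2)^2 ≡ 121^2 = 14641 ≡ 46 (mod 139)
11^8 = (11^4)^2 ≡ 46^2 = 2116 ≡ 31 (mod 139)
11^16 = (11^8)^2 ≡ 31^2 = 961 ≡ 127 (mod 139)
11^18 = 11^16 · 11^2 ≡ 127 · 121 ≡ 77 (mod 139).
So M = 77. Kai computes K = M^18 mod 139.
77^1 ≡ 77 (mod 139)
77^2 = (77^1)^2 ≡ 77^2 = 5929 ≡ 91 (mod 139)
77^4 = (77^2)^2 ≡ 91^2 = 8281 ≡ 80 (mod 139)
77^8 = (77^4)^2 ≡ 80^2 = 6400 ≡ 6 (mod 139)
77^16 = (77^8)^2 ≡ 6^2 = 36 ≡ 36 (mod 139)
77^18 = 77^16 · 77^2 ≡ 36 · 91 ≡ 79 (mod 139).

79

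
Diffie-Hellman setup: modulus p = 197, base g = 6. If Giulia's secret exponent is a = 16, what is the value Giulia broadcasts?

36

Public value = 6^16 mod 197.
6^1 ≡ 6 (mod 197)
6^2 = (6^1)^2 ≡ 6^2 = 36 ≡ 36 (mod 197)
6^4 = (6^2)^2 ≡ 36^2 = 1296 ≡ 114 (mod 197)
6^8 = (6^4)^2 ≡ 114^2 = 12996 ≡ 191 (mod 197)
6^16 = (6^8)^2 ≡ 191^2 = 36481 ≡ 36 (mod 197)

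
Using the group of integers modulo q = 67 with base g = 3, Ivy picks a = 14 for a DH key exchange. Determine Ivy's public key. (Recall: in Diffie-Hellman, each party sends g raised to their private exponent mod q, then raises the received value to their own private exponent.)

40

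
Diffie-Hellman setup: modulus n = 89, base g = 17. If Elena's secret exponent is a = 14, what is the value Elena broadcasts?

11

Public value = 17^14 mod 89.
17^1 ≡ 17 (mod 89)
17^2 = (17^1)^2 ≡ 17^2 = 289 ≡ 22 (mod 89)
17^4 = (17^2)^2 ≡ 22^2 = 484 ≡ 39 (mod 89)
17^8 = (17^4)^2 ≡ 39^2 = 1521 ≡ 8 (mod 89)
17^14 = 17^8 · 17^4 · 17^2 ≡ 8 · 39 · 22 ≡ 11 (mod 89).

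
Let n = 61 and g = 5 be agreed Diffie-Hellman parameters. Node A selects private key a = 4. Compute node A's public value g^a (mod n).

Public value = 5^4 (mod 61).
5^1 ≡ 5 (mod 61)
5^2 = (5^1)^2 ≡ 5^2 = 25 ≡ 25 (mod 61)
5^4 = (5^2)^2 ≡ 25^2 = 625 ≡ 15 (mod 61)

15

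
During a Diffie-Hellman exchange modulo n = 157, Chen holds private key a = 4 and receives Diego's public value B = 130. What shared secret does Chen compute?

Shared key K = 130^4 mod 157.
130^1 ≡ 130 (mod 157)
130^2 = (130^1)^2 ≡ 130^2 = 16900 ≡ 101 (mod 157)
130^4 = (130^2)^2 ≡ 101^2 = 10201 ≡ 153 (mod 157)

153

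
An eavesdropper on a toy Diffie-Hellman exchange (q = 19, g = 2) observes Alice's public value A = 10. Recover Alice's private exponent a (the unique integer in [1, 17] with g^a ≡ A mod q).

17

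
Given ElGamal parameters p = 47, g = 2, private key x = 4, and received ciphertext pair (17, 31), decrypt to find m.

Shared mask s = c₁^x mod p = 17^4 mod 47.
17^1 ≡ 17 (mod 47)
17^2 = (17^1)^2 ≡ 17^2 = 289 ≡ 7 (mod 47)
17^4 = (17^2)^2 ≡ 7^2 = 49 ≡ 2 (mod 47)
So s = 2; s⁻¹ ≡ 24 (mod 47).
m = c₂ · s⁻¹ mod 47 = 31 · 24 mod 47 = 39.

39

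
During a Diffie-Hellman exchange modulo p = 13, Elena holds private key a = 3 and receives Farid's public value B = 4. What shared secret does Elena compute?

Shared key K = 4^3 mod 13.
4^1 ≡ 4 (mod 13)
4^2 = (4^1)^2 ≡ 4^2 = 16 ≡ 3 (mod 13)
4^3 = 4^2 · 4^1 ≡ 3 · 4 ≡ 12 (mod 13).

12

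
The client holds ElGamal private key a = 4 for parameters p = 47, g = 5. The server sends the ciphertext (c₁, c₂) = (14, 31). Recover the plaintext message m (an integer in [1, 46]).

Shared mask s = c₁^a mod p = 14^4 mod 47.
14^1 ≡ 14 (mod 47)
14^2 = (14^1)^2 ≡ 14^2 = 196 ≡ 8 (mod 47)
14^4 = (14^2)^2 ≡ 8^2 = 64 ≡ 17 (mod 47)
So s = 17; s⁻¹ ≡ 36 (mod 47).
m = c₂ · s⁻¹ mod 47 = 31 · 36 mod 47 = 35.

35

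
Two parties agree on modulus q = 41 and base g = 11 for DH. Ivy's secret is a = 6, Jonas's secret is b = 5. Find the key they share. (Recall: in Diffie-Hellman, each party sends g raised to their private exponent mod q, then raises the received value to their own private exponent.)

Ivy sends A = g^a mod q = 11^6 mod 41.
11^1 ≡ 11 (mod 41)
11^2 = (11^1)^2 ≡ 11^2 = 121 ≡ 39 (mod 41)
11^4 = (11^2)^2 ≡ 39^2 = 1521 ≡ 4 (mod 41)
11^6 = 11^4 · 11^2 ≡ 4 · 39 ≡ 33 (mod 41).
So A = 33. Jonas then computes K = A^b mod q = 33^5 mod 41.
33^1 ≡ 33 (mod 41)
33^2 = (33^1)^2 ≡ 33^2 = 1089 ≡ 23 (mod 41)
33^4 = (33^2)^2 ≡ 23^2 = 529 ≡ 37 (mod 41)
33^5 = 33^4 · 33^1 ≡ 37 · 33 ≡ 32 (mod 41).

32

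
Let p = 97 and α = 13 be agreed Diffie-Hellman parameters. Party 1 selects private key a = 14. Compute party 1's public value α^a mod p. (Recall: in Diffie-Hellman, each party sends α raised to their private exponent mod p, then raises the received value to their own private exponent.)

49

Public value = 13^14 mod 97.
13^1 ≡ 13 (mod 97)
13^2 = (13^1)^2 ≡ 13^2 = 169 ≡ 72 (mod 97)
13^4 = (13^2)^2 ≡ 72^2 = 5184 ≡ 43 (mod 97)
13^8 = (13^4)^2 ≡ 43^2 = 1849 ≡ 6 (mod 97)
13^14 = 13^8 · 13^4 · 13^2 ≡ 6 · 43 · 72 ≡ 49 (mod 97).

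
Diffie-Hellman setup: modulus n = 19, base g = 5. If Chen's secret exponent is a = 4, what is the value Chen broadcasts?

17

Public value = 5^4 mod 19.
5^1 ≡ 5 (mod 19)
5^2 = (5^1)^2 ≡ 5^2 = 25 ≡ 6 (mod 19)
5^4 = (5^2)^2 ≡ 6^2 = 36 ≡ 17 (mod 19)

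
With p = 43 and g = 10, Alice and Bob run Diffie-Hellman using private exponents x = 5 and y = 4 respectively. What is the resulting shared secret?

13

Alice sends A = g^x mod p = 10^5 mod 43.
10^1 ≡ 10 (mod 43)
10^2 = (10^1)^2 ≡ 10^2 = 100 ≡ 14 (mod 43)
10^4 = (10^2)^2 ≡ 14^2 = 196 ≡ 24 (mod 43)
10^5 = 10^4 · 10^1 ≡ 24 · 10 ≡ 25 (mod 43).
So A = 25. Bob then computes K = A^y mod p = 25^4 mod 43.
25^1 ≡ 25 (mod 43)
25^2 = (25^1)^2 ≡ 25^2 = 625 ≡ 23 (mod 43)
25^4 = (25^2)^2 ≡ 23^2 = 529 ≡ 13 (mod 43)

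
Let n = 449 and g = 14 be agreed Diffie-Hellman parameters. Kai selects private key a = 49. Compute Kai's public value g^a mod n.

Public value = 14^49 mod 449.
14^1 ≡ 14 (mod 449)
14^2 = (14^1)^2 ≡ 14^2 = 196 ≡ 196 (mod 449)
14^4 = (14^2)^2 ≡ 196^2 = 38416 ≡ 251 (mod 449)
14^8 = (14^4)^2 ≡ 251^2 = 63001 ≡ 141 (mod 449)
14^16 = (14^8)^2 ≡ 141^2 = 19881 ≡ 125 (mod 449)
14^32 = (14^16)^2 ≡ 125^2 = 15625 ≡ 359 (mod 449)
14^49 = 14^32 · 14^16 · 14^1 ≡ 359 · 125 · 14 ≡ 99 (mod 449).

99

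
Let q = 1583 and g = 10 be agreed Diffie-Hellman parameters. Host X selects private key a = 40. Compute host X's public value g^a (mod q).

Public value = 10^40 (mod 1583).
10^1 ≡ 10 (mod 1583)
10^2 = (10^1)^2 ≡ 10^2 = 100 ≡ 100 (mod 1583)
10^4 = (10^2)^2 ≡ 100^2 = 10000 ≡ 502 (mod 1583)
10^8 = (10^4)^2 ≡ 502^2 = 252004 ≡ 307 (mod 1583)
10^16 = (10^8)^2 ≡ 307^2 = 94249 ≡ 852 (mod 1583)
10^32 = (10^16)^2 ≡ 852^2 = 725904 ≡ 890 (mod 1583)
10^40 = 10^32 · 10^8 ≡ 890 · 307 ≡ 954 (mod 1583).

954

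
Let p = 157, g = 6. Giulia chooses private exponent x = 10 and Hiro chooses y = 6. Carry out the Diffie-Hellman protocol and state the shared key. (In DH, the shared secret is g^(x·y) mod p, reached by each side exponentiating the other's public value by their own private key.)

46

Hiro sends B = g^y mod p = 6^6 mod 157.
6^1 ≡ 6 (mod 157)
6^2 = (6^1)^2 ≡ 6^2 = 36 ≡ 36 (mod 157)
6^4 = (6^2)^2 ≡ 36^2 = 1296 ≡ 40 (mod 157)
6^6 = 6^4 · 6^2 ≡ 40 · 36 ≡ 27 (mod 157).
So B = 27. Giulia then computes K = B^x mod p = 27^10 mod 157.
27^1 ≡ 27 (mod 157)
27^2 = (27^1)^2 ≡ 27^2 = 729 ≡ 101 (mod 157)
27^4 = (27^2)^2 ≡ 101^2 = 10201 ≡ 153 (mod 157)
27^8 = (27^4)^2 ≡ 153^2 = 23409 ≡ 16 (mod 157)
27^10 = 27^8 · 27^2 ≡ 16 · 101 ≡ 46 (mod 157).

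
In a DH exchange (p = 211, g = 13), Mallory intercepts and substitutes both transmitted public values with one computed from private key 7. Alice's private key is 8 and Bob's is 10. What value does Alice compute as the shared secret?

55

Alice receives Mallory's public value M = 13^7 mod 211 instead of the honest one.
13^1 ≡ 13 (mod 211)
13^2 = (13^1)^2 ≡ 13^2 = 169 ≡ 169 (mod 211)
13^4 = (13^2)^2 ≡ 169^2 = 28561 ≡ 76 (mod 211)
13^7 = 13^4 · 13^2 · 13^1 ≡ 76 · 169 · 13 ≡ 71 (mod 211).
So M = 71. Alice computes K = M^8 mod 211.
71^1 ≡ 71 (mod 211)
71^2 = (71^1)^2 ≡ 71^2 = 5041 ≡ 188 (mod 211)
71^4 = (71^2)^2 ≡ 188^2 = 35344 ≡ 107 (mod 211)
71^8 = (71^4)^2 ≡ 107^2 = 11449 ≡ 55 (mod 211)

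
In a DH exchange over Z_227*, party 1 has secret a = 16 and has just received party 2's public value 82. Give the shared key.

Shared key K = 82^16 mod 227.
82^1 ≡ 82 (mod 227)
82^2 = (82^1)^2 ≡ 82^2 = 6724 ≡ 141 (mod 227)
82^4 = (82^2)^2 ≡ 141^2 = 19881 ≡ 132 (mod 227)
82^8 = (82^4)^2 ≡ 132^2 = 17424 ≡ 172 (mod 227)
82^16 = (82^8)^2 ≡ 172^2 = 29584 ≡ 74 (mod 227)

74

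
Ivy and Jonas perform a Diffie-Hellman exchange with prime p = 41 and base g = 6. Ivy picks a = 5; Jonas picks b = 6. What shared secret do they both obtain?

Ivy sends A = g^a mod p = 6^5 mod 41.
6^1 ≡ 6 (mod 41)
6^2 = (6^1)^2 ≡ 6^2 = 36 ≡ 36 (mod 41)
6^4 = (6^2)^2 ≡ 36^2 = 1296 ≡ 25 (mod 41)
6^5 = 6^4 · 6^1 ≡ 25 · 6 ≡ 27 (mod 41).
So A = 27. Jonas then computes K = A^b mod p = 27^6 mod 41.
27^1 ≡ 27 (mod 41)
27^2 = (27^1)^2 ≡ 27^2 = 729 ≡ 32 (mod 41)
27^4 = (27^2)^2 ≡ 32^2 = 1024 ≡ 40 (mod 41)
27^6 = 27^4 · 27^2 ≡ 40 · 32 ≡ 9 (mod 41).

9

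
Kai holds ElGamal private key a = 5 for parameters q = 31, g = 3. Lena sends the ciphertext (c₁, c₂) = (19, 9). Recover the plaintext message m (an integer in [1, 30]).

8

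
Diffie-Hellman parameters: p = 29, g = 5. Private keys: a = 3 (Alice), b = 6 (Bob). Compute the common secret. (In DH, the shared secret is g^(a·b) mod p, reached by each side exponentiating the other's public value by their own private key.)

Bob sends B = g^b mod p = 5^6 mod 29.
5^1 ≡ 5 (mod 29)
5^2 = (5^1)^2 ≡ 5^2 = 25 ≡ 25 (mod 29)
5^4 = (5^2)^2 ≡ 25^2 = 625 ≡ 16 (mod 29)
5^6 = 5^4 · 5^2 ≡ 16 · 25 ≡ 23 (mod 29).
So B = 23. Alice then computes K = B^a mod p = 23^3 mod 29.
23^1 ≡ 23 (mod 29)
23^2 = (23^1)^2 ≡ 23^2 = 529 ≡ 7 (mod 29)
23^3 = 23^2 · 23^1 ≡ 7 · 23 ≡ 16 (mod 29).

16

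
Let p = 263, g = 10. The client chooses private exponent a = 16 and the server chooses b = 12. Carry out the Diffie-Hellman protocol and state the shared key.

The server sends B = g^b mod p = 10^12 mod 263.
10^1 ≡ 10 (mod 263)
10^2 = (10^1)^2 ≡ 10^2 = 100 ≡ 100 (mod 263)
10^4 = (10^2)^2 ≡ 100^2 = 10000 ≡ 6 (mod 263)
10^8 = (10^4)^2 ≡ 6^2 = 36 ≡ 36 (mod 263)
10^12 = 10^8 · 10^4 ≡ 36 · 6 ≡ 216 (mod 263).
So B = 216. The client then computes K = B^a mod p = 216^16 mod 263.
216^1 ≡ 216 (mod 263)
216^2 = (216^1)^2 ≡ 216^2 = 46656 ≡ 105 (mod 263)
216^4 = (216^2)^2 ≡ 105^2 = 11025 ≡ 242 (mod 263)
216^8 = (216^4)^2 ≡ 242^2 = 58564 ≡ 178 (mod 263)
216^16 = (216^8)^2 ≡ 178^2 = 31684 ≡ 124 (mod 263)

124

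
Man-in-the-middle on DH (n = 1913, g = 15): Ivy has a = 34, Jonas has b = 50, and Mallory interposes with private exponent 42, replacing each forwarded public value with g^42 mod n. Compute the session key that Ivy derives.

Ivy receives Mallory's public value M = 15^42 mod 1913 instead of the honest one.
15^1 ≡ 15 (mod 1913)
15^2 = (15^1)^2 ≡ 15^2 = 225 ≡ 225 (mod 1913)
15^4 = (15^2)^2 ≡ 225^2 = 50625 ≡ 887 (mod 1913)
15^8 = (15^4)^2 ≡ 887^2 = 786769 ≡ 526 (mod 1913)
15^16 = (15^8)^2 ≡ 526^2 = 276676 ≡ 1204 (mod 1913)
15^32 = (15^16)^2 ≡ 1204^2 = 1449616 ≡ 1475 (mod 1913)
15^42 = 15^32 · 15^8 · 15^2 ≡ 1475 · 526 · 225 ≡ 1174 (mod 1913).
So M = 1174. Ivy computes K = M^34 mod 1913.
1174^1 ≡ 1174 (mod 1913)
1174^2 = (1174^1)^2 ≡ 1174^2 = 1378276 ≡ 916 (mod 1913)
1174^4 = (1174^2)^2 ≡ 916^2 = 839056 ≡ 1162 (mod 1913)
1174^8 = (1174^4)^2 ≡ 1162^2 = 1350244 ≡ 1579 (mod 1913)
1174^16 = (1174^8)^2 ≡ 1579^2 = 2493241 ≡ 602 (mod 1913)
1174^32 = (1174^16)^2 ≡ 602^2 = 362404 ≡ 847 (mod 1913)
1174^34 = 1174^32 · 1174^2 ≡ 847 · 916 ≡ 1087 (mod 1913).

1087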